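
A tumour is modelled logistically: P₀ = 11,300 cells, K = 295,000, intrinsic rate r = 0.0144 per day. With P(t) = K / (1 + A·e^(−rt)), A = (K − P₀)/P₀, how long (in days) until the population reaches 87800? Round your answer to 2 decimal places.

t ≈ 164.20 days

A = (295000 − 11300)/11300 = 25.10619
87800 = 295000/(1 + 25.10619·e^(−0.0144t)) → 1 + 25.10619·e^(−0.0144t) = 3.35991
e^(−0.0144t) = 0.093997 → t = ln(10.63863)/0.0144 = 2.36449/0.0144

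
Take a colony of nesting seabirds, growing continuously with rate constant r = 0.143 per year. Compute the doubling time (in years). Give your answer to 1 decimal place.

doubling time ≈ 4.8 years

doubling time = ln(2) / |r| = 0.69315 / 0.143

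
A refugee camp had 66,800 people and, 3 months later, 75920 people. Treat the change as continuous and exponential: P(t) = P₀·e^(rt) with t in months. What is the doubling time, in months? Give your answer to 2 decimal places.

r = ln(75920/66800) / 3 = ln(1.13653) / 3 ≈ 0.042659 per month
doubling time = ln 2 / |r| = 0.69315 / 0.042659

doubling time ≈ 16.25 months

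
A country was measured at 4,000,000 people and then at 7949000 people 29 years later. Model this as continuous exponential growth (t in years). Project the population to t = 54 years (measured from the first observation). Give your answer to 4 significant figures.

≈ 14,370,000 people

r = ln(7949000/4000000) / 29 ≈ 0.023681 per year
P(54) = 4000000 · e^(0.023681·54) = 4000000 · 3.59225 ≈ 14369006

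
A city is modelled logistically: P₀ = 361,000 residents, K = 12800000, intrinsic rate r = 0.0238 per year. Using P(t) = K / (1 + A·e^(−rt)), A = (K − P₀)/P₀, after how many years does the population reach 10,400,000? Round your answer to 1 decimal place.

A = (12800000 − 361000)/361000 = 34.45706
10400000 = 12800000/(1 + 34.45706·e^(−0.0238t)) → 1 + 34.45706·e^(−0.0238t) = 1.23077
e^(−0.0238t) = 0.006697 → t = ln(149.31394)/0.0238 = 5.00605/0.0238

t ≈ 210.3 years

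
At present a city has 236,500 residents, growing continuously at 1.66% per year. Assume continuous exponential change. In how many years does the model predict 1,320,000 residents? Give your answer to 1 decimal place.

t ≈ 103.6 years

1320000 = 236500 · e^(0.0166·t)
t = ln(1320000/236500) / 0.0166 = ln(5.5814) / 0.0166 = 1.71944 / 0.0166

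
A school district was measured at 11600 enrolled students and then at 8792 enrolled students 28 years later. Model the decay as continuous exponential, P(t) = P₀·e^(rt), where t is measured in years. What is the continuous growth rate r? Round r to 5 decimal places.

8792 = 11600 · e^(r·28)
e^(28r) = 8792/11600 = 0.75793
r = ln(0.75793) / 28 = -0.27716 / 28

r ≈ -0.00990 per year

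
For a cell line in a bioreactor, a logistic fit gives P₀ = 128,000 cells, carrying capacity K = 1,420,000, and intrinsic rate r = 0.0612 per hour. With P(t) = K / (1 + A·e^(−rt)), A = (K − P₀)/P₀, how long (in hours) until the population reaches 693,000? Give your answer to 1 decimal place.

A = (1420000 − 128000)/128000 = 10.09375
693000 = 1420000/(1 + 10.09375·e^(−0.0612t)) → 1 + 10.09375·e^(−0.0612t) = 2.04906
e^(−0.0612t) = 0.103932 → t = ln(9.62169)/0.0612 = 2.26402/0.0612

t ≈ 37.0 hours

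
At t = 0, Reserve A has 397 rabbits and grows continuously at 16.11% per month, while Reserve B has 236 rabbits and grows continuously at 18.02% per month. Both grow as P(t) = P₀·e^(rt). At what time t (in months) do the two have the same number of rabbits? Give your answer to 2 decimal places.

397·e^(0.1611t) = 236·e^(0.1802t)
397/236 = e^((0.1802 − 0.1611)t) → ln(1.6822) = 0.0191·t
t = 0.5201 / 0.0191

t ≈ 27.23 months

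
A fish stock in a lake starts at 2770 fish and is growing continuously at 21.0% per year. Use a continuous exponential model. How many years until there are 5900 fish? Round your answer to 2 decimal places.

5900 = 2770 · e^(0.21·t)
t = ln(5900/2770) / 0.21 = ln(2.12996) / 0.21 = 0.75611 / 0.21

t ≈ 3.60 years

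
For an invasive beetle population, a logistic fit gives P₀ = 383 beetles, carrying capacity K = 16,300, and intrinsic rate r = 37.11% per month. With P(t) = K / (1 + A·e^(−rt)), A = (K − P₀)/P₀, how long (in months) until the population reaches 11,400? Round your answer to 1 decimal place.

t ≈ 12.3 months

A = (16300 − 383)/383 = 41.55875
11400 = 16300/(1 + 41.55875·e^(−0.3711t)) → 1 + 41.55875·e^(−0.3711t) = 1.42982
e^(−0.3711t) = 0.010343 → t = ln(96.6877)/0.3711 = 4.57149/0.3711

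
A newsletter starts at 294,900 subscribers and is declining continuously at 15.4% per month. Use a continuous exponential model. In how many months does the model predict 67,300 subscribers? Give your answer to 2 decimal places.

t ≈ 9.59 months

67300 = 294900 · e^(-0.154·t)
t = ln(67300/294900) / -0.154 = ln(0.22821) / -0.154 = -1.47748 / -0.154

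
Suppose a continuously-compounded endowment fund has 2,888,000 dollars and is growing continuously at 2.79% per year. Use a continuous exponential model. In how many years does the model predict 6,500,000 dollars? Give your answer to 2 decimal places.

t ≈ 29.08 years

6500000 = 2888000 · e^(0.0279·t)
t = ln(6500000/2888000) / 0.0279 = ln(2.25069) / 0.0279 = 0.81124 / 0.0279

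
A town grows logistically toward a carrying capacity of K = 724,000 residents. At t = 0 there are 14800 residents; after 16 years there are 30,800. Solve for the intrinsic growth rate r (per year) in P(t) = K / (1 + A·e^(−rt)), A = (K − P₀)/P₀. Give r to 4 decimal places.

r ≈ 0.0472 per year

A = (724000 − 14800)/14800 = 47.91892
30800 = 724000/(1 + 47.91892·e^(−r·16)) → e^(−16r) = (23.50649 − 1)/47.91892 = 0.469679
r = −ln(0.469679)/16 = 0.75571/16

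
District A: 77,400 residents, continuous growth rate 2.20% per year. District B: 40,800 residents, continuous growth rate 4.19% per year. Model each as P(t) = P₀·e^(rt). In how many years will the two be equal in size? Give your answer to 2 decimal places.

t ≈ 32.18 years

77400·e^(0.022t) = 40800·e^(0.0419t)
77400/40800 = e^((0.0419 − 0.022)t) → ln(1.89706) = 0.0199·t
t = 0.6403 / 0.0199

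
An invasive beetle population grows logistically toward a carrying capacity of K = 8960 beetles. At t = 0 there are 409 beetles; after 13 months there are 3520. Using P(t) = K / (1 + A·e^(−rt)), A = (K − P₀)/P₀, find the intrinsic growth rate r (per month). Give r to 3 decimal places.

r ≈ 0.200 per month

A = (8960 − 409)/409 = 20.90709
3520 = 8960/(1 + 20.90709·e^(−r·13)) → e^(−13r) = (2.54545 − 1)/20.90709 = 0.07392
r = −ln(0.07392)/13 = 2.60477/13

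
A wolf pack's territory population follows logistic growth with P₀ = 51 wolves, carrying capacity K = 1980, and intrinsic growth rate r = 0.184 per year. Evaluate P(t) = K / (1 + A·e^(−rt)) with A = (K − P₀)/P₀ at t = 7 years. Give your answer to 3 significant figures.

≈ 173 wolves

A = (1980 − 51)/51 = 37.82353
P(7) = 1980 / (1 + 37.82353·e^(−0.184·7)) = 1980 / (1 + 37.82353·0.275822)
= 1980 / 11.43256 ≈ 173.19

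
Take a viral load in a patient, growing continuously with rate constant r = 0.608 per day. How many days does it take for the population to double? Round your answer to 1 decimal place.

doubling time ≈ 1.1 days

doubling time = ln(2) / |r| = 0.69315 / 0.608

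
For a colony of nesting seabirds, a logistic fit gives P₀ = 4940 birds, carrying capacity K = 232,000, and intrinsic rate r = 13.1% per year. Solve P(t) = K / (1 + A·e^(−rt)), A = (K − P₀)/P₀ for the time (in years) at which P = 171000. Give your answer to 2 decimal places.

t ≈ 37.09 years

A = (232000 − 4940)/4940 = 45.96356
171000 = 232000/(1 + 45.96356·e^(−0.131t)) → 1 + 45.96356·e^(−0.131t) = 1.35673
e^(−0.131t) = 0.007761 → t = ln(128.84868)/0.131 = 4.85864/0.131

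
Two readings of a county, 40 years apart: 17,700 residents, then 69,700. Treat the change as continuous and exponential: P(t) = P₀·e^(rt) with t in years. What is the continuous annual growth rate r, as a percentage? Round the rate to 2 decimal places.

69700 = 17700 · e^(r·40)
e^(40r) = 69700/17700 = 3.93785
r = ln(3.93785) / 40 = 1.37064 / 40

r ≈ 3.43% per year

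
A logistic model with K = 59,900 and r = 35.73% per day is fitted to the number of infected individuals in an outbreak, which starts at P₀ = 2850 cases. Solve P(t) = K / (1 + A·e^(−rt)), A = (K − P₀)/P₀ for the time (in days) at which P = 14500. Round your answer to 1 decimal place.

A = (59900 − 2850)/2850 = 20.01754
14500 = 59900/(1 + 20.01754·e^(−0.3573t)) → 1 + 20.01754·e^(−0.3573t) = 4.13103
e^(−0.3573t) = 0.156415 → t = ln(6.39327)/0.3573 = 1.85525/0.3573

t ≈ 5.2 days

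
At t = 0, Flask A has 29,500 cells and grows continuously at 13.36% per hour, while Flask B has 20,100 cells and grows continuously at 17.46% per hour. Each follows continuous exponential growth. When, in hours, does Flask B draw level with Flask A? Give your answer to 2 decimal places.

t ≈ 9.36 hours

29500·e^(0.1336t) = 20100·e^(0.1746t)
29500/20100 = e^((0.1746 − 0.1336)t) → ln(1.46766) = 0.041·t
t = 0.38367 / 0.041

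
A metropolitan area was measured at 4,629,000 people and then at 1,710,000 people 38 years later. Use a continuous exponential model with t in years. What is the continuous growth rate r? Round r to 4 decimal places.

1710000 = 4629000 · e^(r·38)
e^(38r) = 1710000/4629000 = 0.36941
r = ln(0.36941) / 38 = -0.99585 / 38

r ≈ -0.0262 per year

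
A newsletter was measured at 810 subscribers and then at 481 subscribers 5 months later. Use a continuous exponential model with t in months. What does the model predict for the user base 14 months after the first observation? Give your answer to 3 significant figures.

≈ 188 subscribers

r = ln(481/810) / 5 ≈ -0.104233 per month
P(14) = 810 · e^(-0.104233·14) = 810 · 0.23241 ≈ 188.25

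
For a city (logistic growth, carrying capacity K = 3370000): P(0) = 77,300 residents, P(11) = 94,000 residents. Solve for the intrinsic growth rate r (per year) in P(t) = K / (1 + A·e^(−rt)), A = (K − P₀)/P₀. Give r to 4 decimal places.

r ≈ 0.0182 per year

A = (3370000 − 77300)/77300 = 42.59638
94000 = 3370000/(1 + 42.59638·e^(−r·11)) → e^(−11r) = (35.85106 − 1)/42.59638 = 0.81817
r = −ln(0.81817)/11 = 0.20069/11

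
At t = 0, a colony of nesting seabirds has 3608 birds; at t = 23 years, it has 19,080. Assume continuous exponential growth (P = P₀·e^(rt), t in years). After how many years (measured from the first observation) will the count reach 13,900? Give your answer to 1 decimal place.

r = ln(19080/3608) / 23 ≈ 0.072412 per year
t = ln(13900/3608) / r = 1.34874 / 0.072412 ≈ 18.626

t ≈ 18.6 years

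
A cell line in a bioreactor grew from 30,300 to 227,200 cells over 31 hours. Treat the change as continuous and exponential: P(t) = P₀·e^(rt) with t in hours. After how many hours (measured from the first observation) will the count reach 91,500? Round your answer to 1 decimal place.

t ≈ 17.0 hours

r = ln(227200/30300) / 31 ≈ 0.06499 per hour
t = ln(91500/30300) / r = 1.10519 / 0.06499 ≈ 17.006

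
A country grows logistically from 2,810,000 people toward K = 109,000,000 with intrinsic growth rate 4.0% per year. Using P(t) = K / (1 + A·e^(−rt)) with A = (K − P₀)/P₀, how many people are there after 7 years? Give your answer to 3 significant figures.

A = (109000000 − 2810000)/2810000 = 37.79004
P(7) = 109000000 / (1 + 37.79004·e^(−0.04·7)) = 109000000 / (1 + 37.79004·0.755784)
= 109000000 / 29.56109 ≈ 3687278.9

≈ 3,690,000 people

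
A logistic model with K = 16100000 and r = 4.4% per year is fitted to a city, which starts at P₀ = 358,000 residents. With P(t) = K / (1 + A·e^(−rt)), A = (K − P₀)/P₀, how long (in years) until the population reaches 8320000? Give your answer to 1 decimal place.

A = (16100000 − 358000)/358000 = 43.97207
8320000 = 16100000/(1 + 43.97207·e^(−0.044t)) → 1 + 43.97207·e^(−0.044t) = 1.9351
e^(−0.044t) = 0.021266 → t = ln(47.02411)/0.044 = 3.85066/0.044

t ≈ 87.5 years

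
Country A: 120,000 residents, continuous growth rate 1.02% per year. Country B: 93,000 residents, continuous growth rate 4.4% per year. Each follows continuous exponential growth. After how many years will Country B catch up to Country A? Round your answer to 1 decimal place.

120000·e^(0.0102t) = 93000·e^(0.044t)
120000/93000 = e^((0.044 − 0.0102)t) → ln(1.29032) = 0.0338·t
t = 0.25489 / 0.0338

t ≈ 7.5 years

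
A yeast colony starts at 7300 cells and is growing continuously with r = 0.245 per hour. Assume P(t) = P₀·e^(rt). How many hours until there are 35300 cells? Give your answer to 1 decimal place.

t ≈ 6.4 hours

35300 = 7300 · e^(0.245·t)
t = ln(35300/7300) / 0.245 = ln(4.83562) / 0.245 = 1.57601 / 0.245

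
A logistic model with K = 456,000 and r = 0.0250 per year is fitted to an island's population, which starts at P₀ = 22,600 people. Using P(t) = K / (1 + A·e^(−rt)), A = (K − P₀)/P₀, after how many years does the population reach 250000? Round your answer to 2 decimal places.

t ≈ 125.89 years

A = (456000 − 22600)/22600 = 19.17699
250000 = 456000/(1 + 19.17699·e^(−0.025t)) → 1 + 19.17699·e^(−0.025t) = 1.824
e^(−0.025t) = 0.042968 → t = ln(23.27305)/0.025 = 3.1473/0.025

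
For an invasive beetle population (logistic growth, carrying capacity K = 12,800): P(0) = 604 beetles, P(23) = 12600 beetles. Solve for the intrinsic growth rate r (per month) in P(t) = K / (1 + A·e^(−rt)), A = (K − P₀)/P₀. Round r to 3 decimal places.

r ≈ 0.311 per month

A = (12800 − 604)/604 = 20.19205
12600 = 12800/(1 + 20.19205·e^(−r·23)) → e^(−23r) = (1.01587 − 1)/20.19205 = 0.000786
r = −ln(0.000786)/23 = 7.14842/23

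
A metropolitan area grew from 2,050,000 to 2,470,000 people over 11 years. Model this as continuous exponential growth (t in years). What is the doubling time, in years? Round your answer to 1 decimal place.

r = ln(2470000/2050000) / 11 = ln(1.20488) / 11 ≈ 0.016943 per year
doubling time = ln 2 / |r| = 0.69315 / 0.016943

doubling time ≈ 40.9 years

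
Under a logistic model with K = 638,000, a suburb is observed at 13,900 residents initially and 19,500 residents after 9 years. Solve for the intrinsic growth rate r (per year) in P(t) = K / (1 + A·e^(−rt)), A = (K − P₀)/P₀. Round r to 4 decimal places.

r ≈ 0.0386 per year

A = (638000 − 13900)/13900 = 44.89928
19500 = 638000/(1 + 44.89928·e^(−r·9)) → e^(−9r) = (32.71795 − 1)/44.89928 = 0.706424
r = −ln(0.706424)/9 = 0.34754/9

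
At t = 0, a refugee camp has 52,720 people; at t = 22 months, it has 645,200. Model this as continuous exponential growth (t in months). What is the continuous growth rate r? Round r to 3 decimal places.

r ≈ 0.114 per month

645200 = 52720 · e^(r·22)
e^(22r) = 645200/52720 = 12.23824
r = ln(12.23824) / 22 = 2.50457 / 22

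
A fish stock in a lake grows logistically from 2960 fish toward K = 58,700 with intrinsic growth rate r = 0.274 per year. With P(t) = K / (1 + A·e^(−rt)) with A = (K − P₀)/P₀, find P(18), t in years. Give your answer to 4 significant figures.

≈ 51,680 fish

A = (58700 − 2960)/2960 = 18.83108
P(18) = 58700 / (1 + 18.83108·e^(−0.274·18)) = 58700 / (1 + 18.83108·0.007212)
= 58700 / 1.13581 ≈ 51681.13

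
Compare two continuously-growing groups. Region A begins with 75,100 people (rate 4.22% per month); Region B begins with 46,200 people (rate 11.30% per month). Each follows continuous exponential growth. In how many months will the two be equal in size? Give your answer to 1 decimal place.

75100·e^(0.0422t) = 46200·e^(0.113t)
75100/46200 = e^((0.113 − 0.0422)t) → ln(1.62554) = 0.0708·t
t = 0.48584 / 0.0708

t ≈ 6.9 months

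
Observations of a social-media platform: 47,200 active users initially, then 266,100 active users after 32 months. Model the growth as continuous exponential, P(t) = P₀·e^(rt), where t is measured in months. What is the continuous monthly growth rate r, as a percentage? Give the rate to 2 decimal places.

r ≈ 5.40% per month

266100 = 47200 · e^(r·32)
e^(32r) = 266100/47200 = 5.63771
r = ln(5.63771) / 32 = 1.72948 / 32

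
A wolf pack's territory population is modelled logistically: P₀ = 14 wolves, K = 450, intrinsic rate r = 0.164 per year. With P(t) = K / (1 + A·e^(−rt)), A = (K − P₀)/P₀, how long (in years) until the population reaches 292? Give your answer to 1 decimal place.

A = (450 − 14)/14 = 31.14286
292 = 450/(1 + 31.14286·e^(−0.164t)) → 1 + 31.14286·e^(−0.164t) = 1.5411
e^(−0.164t) = 0.017375 → t = ln(57.55515)/0.164 = 4.05274/0.164

t ≈ 24.7 years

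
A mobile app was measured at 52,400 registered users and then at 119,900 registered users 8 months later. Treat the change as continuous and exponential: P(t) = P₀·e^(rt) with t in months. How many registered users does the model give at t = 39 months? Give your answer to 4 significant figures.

r = ln(119900/52400) / 8 ≈ 0.103469 per month
P(39) = 52400 · e^(0.103469·39) = 52400 · 56.55923 ≈ 2963703.69

≈ 2,964,000 registered users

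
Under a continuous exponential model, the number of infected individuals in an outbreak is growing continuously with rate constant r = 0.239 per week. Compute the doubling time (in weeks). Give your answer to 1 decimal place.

doubling time ≈ 2.9 weeks

doubling time = ln(2) / |r| = 0.69315 / 0.239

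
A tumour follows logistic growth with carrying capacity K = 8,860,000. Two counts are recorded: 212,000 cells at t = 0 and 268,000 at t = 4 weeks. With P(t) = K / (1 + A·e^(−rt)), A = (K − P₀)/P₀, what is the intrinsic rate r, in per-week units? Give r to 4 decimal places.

r ≈ 0.0602 per week

A = (8860000 − 212000)/212000 = 40.79245
268000 = 8860000/(1 + 40.79245·e^(−r·4)) → e^(−4r) = (33.0597 − 1)/40.79245 = 0.785922
r = −ln(0.785922)/4 = 0.2409/4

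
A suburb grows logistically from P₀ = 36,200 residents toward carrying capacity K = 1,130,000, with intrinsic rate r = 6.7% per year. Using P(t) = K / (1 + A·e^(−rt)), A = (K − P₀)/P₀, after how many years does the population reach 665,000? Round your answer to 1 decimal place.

A = (1130000 − 36200)/36200 = 30.21547
665000 = 1130000/(1 + 30.21547·e^(−0.067t)) → 1 + 30.21547·e^(−0.067t) = 1.69925
e^(−0.067t) = 0.023142 → t = ln(43.21137)/0.067 = 3.7661/0.067

t ≈ 56.2 years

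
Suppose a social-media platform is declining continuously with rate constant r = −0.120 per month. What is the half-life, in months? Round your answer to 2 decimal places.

half-life = ln(2) / |r| = 0.69315 / 0.12

half-life ≈ 5.78 months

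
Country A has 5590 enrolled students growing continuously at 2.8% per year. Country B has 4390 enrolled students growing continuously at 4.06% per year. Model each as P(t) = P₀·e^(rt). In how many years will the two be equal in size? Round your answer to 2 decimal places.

t ≈ 19.18 years

5590·e^(0.028t) = 4390·e^(0.0406t)
5590/4390 = e^((0.0406 − 0.028)t) → ln(1.27335) = 0.0126·t
t = 0.24165 / 0.0126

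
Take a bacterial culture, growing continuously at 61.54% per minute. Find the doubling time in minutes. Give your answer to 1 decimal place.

doubling time ≈ 1.1 minutes

doubling time = ln(2) / |r| = 0.69315 / 0.6154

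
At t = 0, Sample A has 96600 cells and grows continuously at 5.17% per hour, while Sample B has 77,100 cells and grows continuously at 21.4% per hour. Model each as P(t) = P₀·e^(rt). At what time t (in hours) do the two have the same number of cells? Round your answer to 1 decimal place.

96600·e^(0.0517t) = 77100·e^(0.214t)
96600/77100 = e^((0.214 − 0.0517)t) → ln(1.25292) = 0.1623·t
t = 0.22548 / 0.1623

t ≈ 1.4 hours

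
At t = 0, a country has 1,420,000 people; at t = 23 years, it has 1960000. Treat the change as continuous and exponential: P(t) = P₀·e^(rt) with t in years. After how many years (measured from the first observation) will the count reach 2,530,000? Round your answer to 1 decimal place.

r = ln(1960000/1420000) / 23 ≈ 0.014013 per year
t = ln(2530000/1420000) / r = 0.57756 / 0.014013 ≈ 41.218

t ≈ 41.2 years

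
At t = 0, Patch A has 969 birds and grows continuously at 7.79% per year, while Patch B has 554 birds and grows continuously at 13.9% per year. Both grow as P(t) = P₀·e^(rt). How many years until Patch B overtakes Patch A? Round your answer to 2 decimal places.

969·e^(0.0779t) = 554·e^(0.139t)
969/554 = e^((0.139 − 0.0779)t) → ln(1.7491) = 0.0611·t
t = 0.5591 / 0.0611

t ≈ 9.15 years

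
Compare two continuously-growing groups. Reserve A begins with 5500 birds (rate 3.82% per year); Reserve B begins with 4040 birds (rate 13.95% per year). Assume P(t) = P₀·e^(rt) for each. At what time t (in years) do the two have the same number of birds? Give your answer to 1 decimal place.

5500·e^(0.0382t) = 4040·e^(0.1395t)
5500/4040 = e^((0.1395 − 0.0382)t) → ln(1.36139) = 0.1013·t
t = 0.3085 / 0.1013

t ≈ 3.0 years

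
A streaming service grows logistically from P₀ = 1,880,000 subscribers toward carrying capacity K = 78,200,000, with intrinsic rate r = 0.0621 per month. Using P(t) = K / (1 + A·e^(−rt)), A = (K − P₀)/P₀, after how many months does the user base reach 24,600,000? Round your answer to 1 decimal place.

t ≈ 47.1 months

A = (78200000 − 1880000)/1880000 = 40.59574
24600000 = 78200000/(1 + 40.59574·e^(−0.0621t)) → 1 + 40.59574·e^(−0.0621t) = 3.17886
e^(−0.0621t) = 0.053672 → t = ln(18.63163)/0.0621 = 2.92486/0.0621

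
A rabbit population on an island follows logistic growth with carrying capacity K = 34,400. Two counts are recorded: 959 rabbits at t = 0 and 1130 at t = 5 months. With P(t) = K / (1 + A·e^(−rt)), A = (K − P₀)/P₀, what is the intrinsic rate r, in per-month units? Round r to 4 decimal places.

A = (34400 − 959)/959 = 34.8707
1130 = 34400/(1 + 34.8707·e^(−r·5)) → e^(−5r) = (30.44248 − 1)/34.8707 = 0.844333
r = −ln(0.844333)/5 = 0.16921/5

r ≈ 0.0338 per month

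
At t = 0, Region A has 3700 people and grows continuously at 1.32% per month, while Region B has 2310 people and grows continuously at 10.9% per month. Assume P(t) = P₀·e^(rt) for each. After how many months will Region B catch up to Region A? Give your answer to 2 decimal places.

t ≈ 4.92 months

3700·e^(0.0132t) = 2310·e^(0.109t)
3700/2310 = e^((0.109 − 0.0132)t) → ln(1.60173) = 0.0958·t
t = 0.47109 / 0.0958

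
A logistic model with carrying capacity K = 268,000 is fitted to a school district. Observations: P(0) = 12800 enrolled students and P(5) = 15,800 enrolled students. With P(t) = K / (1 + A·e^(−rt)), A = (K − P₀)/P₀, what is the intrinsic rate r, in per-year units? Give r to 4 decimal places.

r ≈ 0.0445 per year

A = (268000 − 12800)/12800 = 19.9375
15800 = 268000/(1 + 19.9375·e^(−r·5)) → e^(−5r) = (16.96203 − 1)/19.9375 = 0.800603
r = −ln(0.800603)/5 = 0.22239/5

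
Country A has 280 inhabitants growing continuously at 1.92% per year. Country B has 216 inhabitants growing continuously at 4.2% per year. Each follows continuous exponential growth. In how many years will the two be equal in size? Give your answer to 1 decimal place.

t ≈ 11.4 years

280·e^(0.0192t) = 216·e^(0.042t)
280/216 = e^((0.042 − 0.0192)t) → ln(1.2963) = 0.0228·t
t = 0.25951 / 0.0228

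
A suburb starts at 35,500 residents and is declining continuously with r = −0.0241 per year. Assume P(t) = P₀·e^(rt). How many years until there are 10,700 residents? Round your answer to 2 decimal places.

t ≈ 49.76 years

10700 = 35500 · e^(-0.0241·t)
t = ln(10700/35500) / -0.0241 = ln(0.30141) / -0.0241 = -1.19929 / -0.0241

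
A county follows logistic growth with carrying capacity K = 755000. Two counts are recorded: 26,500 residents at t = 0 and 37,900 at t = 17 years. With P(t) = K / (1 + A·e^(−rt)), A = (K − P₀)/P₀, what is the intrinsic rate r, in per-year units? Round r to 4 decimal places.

r ≈ 0.0220 per year

A = (755000 − 26500)/26500 = 27.49057
37900 = 755000/(1 + 27.49057·e^(−r·17)) → e^(−17r) = (19.92084 − 1)/27.49057 = 0.688267
r = −ln(0.688267)/17 = 0.37358/17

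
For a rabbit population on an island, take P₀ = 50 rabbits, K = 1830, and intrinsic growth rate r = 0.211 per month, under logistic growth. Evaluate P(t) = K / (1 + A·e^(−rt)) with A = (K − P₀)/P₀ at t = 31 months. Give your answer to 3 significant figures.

A = (1830 − 50)/50 = 35.6
P(31) = 1830 / (1 + 35.6·e^(−0.211·31)) = 1830 / (1 + 35.6·0.001443)
= 1830 / 1.05137 ≈ 1740.58

≈ 1,740 rabbits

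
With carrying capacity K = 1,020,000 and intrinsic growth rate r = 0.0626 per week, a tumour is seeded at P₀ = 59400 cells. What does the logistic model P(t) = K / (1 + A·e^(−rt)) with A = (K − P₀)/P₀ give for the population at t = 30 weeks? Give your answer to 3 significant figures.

≈ 294,000 cells

A = (1020000 − 59400)/59400 = 16.17172
P(30) = 1020000 / (1 + 16.17172·e^(−0.0626·30)) = 1020000 / (1 + 16.17172·0.152896)
= 1020000 / 3.47258 ≈ 293729.37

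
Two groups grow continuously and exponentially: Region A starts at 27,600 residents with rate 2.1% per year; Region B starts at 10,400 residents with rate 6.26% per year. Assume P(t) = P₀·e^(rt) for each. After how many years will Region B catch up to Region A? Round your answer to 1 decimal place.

27600·e^(0.021t) = 10400·e^(0.0626t)
27600/10400 = e^((0.0626 − 0.021)t) → ln(2.65385) = 0.0416·t
t = 0.97601 / 0.0416

t ≈ 23.5 years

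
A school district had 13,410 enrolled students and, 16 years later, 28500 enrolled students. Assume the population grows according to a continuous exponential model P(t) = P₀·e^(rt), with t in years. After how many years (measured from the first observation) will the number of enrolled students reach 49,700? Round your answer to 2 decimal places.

t ≈ 27.80 years

r = ln(28500/13410) / 16 ≈ 0.047119 per year
t = ln(49700/13410) / r = 1.31 / 0.047119 ≈ 27.802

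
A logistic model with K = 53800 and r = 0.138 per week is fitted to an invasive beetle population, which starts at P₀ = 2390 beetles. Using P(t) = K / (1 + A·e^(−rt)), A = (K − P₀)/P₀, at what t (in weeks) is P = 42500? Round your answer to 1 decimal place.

t ≈ 31.8 weeks

A = (53800 − 2390)/2390 = 21.51046
42500 = 53800/(1 + 21.51046·e^(−0.138t)) → 1 + 21.51046·e^(−0.138t) = 1.26588
e^(−0.138t) = 0.012361 → t = ln(80.90217)/0.138 = 4.39324/0.138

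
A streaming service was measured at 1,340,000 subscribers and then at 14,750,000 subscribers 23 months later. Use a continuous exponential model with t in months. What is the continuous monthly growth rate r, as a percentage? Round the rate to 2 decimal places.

r ≈ 10.43% per month

14750000 = 1340000 · e^(r·23)
e^(23r) = 14750000/1340000 = 11.00746
r = ln(11.00746) / 23 = 2.39857 / 23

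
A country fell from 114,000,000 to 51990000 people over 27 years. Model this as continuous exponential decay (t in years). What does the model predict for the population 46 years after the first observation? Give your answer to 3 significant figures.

r = ln(51990000/114000000) / 27 ≈ -0.02908 per year
P(46) = 114000000 · e^(-0.02908·46) = 114000000 · 0.26246 ≈ 29920399.38

≈ 29,900,000 people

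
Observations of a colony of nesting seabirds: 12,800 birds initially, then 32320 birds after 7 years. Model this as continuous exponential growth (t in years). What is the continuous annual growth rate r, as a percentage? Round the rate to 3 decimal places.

r ≈ 13.232% per year

32320 = 12800 · e^(r·7)
e^(7r) = 32320/12800 = 2.525
r = ln(2.525) / 7 = 0.92624 / 7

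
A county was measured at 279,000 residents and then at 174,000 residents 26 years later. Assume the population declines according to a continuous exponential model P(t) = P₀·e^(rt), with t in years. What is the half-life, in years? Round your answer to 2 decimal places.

half-life ≈ 38.17 years

r = ln(174000/279000) / 26 = ln(0.62366) / 26 ≈ -0.01816 per year
half-life = ln 2 / |r| = 0.69315 / 0.01816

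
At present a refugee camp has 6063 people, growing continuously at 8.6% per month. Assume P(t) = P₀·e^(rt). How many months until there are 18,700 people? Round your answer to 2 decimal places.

18700 = 6063 · e^(0.086·t)
t = ln(18700/6063) / 0.086 = ln(3.08428) / 0.086 = 1.12632 / 0.086

t ≈ 13.10 months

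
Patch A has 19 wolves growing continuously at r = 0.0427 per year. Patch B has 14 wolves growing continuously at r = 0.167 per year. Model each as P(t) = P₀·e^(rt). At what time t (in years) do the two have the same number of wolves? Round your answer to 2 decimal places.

t ≈ 2.46 years

19·e^(0.0427t) = 14·e^(0.167t)
19/14 = e^((0.167 − 0.0427)t) → ln(1.35714) = 0.1243·t
t = 0.30538 / 0.1243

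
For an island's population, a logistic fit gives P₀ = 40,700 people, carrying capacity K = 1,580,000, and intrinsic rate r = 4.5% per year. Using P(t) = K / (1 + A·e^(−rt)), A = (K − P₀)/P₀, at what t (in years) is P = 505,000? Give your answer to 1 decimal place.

A = (1580000 − 40700)/40700 = 37.82064
505000 = 1580000/(1 + 37.82064·e^(−0.045t)) → 1 + 37.82064·e^(−0.045t) = 3.12871
e^(−0.045t) = 0.056284 → t = ln(17.7669)/0.045 = 2.87734/0.045

t ≈ 63.9 years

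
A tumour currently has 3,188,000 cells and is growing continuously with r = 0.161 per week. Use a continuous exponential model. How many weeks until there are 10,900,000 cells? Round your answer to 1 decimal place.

10900000 = 3188000 · e^(0.161·t)
t = ln(10900000/3188000) / 0.161 = ln(3.41907) / 0.161 = 1.22937 / 0.161

t ≈ 7.6 weeks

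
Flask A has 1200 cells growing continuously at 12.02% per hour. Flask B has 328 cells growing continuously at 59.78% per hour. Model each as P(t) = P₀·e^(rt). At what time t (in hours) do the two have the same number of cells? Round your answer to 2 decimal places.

1200·e^(0.1202t) = 328·e^(0.5978t)
1200/328 = e^((0.5978 − 0.1202)t) → ln(3.65854) = 0.4776·t
t = 1.29706 / 0.4776

t ≈ 2.72 hours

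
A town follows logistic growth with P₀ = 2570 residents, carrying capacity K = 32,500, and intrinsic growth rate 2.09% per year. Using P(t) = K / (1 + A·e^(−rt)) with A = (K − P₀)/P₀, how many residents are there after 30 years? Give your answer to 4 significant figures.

A = (32500 − 2570)/2570 = 11.64591
P(30) = 32500 / (1 + 11.64591·e^(−0.0209·30)) = 32500 / (1 + 11.64591·0.534192)
= 32500 / 7.22115 ≈ 4500.67

≈ 4,501 residents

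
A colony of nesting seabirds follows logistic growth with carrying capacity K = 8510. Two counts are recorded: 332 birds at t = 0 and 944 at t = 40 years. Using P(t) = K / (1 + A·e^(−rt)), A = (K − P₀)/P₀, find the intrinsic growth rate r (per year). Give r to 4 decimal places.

A = (8510 − 332)/332 = 24.63253
944 = 8510/(1 + 24.63253·e^(−r·40)) → e^(−40r) = (9.01483 − 1)/24.63253 = 0.325376
r = −ln(0.325376)/40 = 1.12277/40

r ≈ 0.0281 per year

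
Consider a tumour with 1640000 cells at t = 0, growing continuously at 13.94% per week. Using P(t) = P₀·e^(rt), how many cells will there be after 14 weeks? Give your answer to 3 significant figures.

P(14) = 1640000 · e^(0.1394·14) = 1640000 · e^(1.9516)
= 1640000 · 7.03994 ≈ 11545505.67

≈ 11,500,000 cells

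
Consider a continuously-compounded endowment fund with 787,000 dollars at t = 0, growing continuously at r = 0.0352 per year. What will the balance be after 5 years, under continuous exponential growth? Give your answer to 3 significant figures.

P(5) = 787000 · e^(0.0352·5) = 787000 · e^(0.176)
= 787000 · 1.19244 ≈ 938448.75

≈ 938,000 dollars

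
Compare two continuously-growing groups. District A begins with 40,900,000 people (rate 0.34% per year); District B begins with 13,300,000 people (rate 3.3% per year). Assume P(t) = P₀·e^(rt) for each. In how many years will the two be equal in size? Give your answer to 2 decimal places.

40900000·e^(0.0034t) = 13300000·e^(0.033t)
40900000/13300000 = e^((0.033 − 0.0034)t) → ln(3.07519) = 0.0296·t
t = 1.12337 / 0.0296

t ≈ 37.95 years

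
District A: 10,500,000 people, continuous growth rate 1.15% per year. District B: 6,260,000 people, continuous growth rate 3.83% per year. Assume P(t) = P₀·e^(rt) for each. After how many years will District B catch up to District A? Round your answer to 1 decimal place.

t ≈ 19.3 years

10500000·e^(0.0115t) = 6260000·e^(0.0383t)
10500000/6260000 = e^((0.0383 − 0.0115)t) → ln(1.67732) = 0.0268·t
t = 0.5172 / 0.0268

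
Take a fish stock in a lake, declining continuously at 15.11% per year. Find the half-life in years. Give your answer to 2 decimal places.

half-life = ln(2) / |r| = 0.69315 / 0.1511

half-life ≈ 4.59 years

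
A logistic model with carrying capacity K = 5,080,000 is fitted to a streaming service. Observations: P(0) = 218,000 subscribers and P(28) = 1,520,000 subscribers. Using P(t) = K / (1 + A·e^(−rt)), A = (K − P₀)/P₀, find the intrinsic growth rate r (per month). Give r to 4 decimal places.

A = (5080000 − 218000)/218000 = 22.30275
1520000 = 5080000/(1 + 22.30275·e^(−r·28)) → e^(−28r) = (3.34211 − 1)/22.30275 = 0.105014
r = −ln(0.105014)/28 = 2.25366/28

r ≈ 0.0805 per month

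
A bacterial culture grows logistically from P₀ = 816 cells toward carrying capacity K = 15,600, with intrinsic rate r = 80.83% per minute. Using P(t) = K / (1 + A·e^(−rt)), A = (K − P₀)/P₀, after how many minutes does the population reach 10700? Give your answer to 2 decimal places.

A = (15600 − 816)/816 = 18.11765
10700 = 15600/(1 + 18.11765·e^(−0.8083t)) → 1 + 18.11765·e^(−0.8083t) = 1.45794
e^(−0.8083t) = 0.025276 → t = ln(39.56303)/0.8083 = 3.67789/0.8083

t ≈ 4.55 minutes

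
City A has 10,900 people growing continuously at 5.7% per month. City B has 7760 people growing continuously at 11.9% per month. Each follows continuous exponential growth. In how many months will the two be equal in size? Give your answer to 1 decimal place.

t ≈ 5.5 months

10900·e^(0.057t) = 7760·e^(0.119t)
10900/7760 = e^((0.119 − 0.057)t) → ln(1.40464) = 0.062·t
t = 0.33978 / 0.062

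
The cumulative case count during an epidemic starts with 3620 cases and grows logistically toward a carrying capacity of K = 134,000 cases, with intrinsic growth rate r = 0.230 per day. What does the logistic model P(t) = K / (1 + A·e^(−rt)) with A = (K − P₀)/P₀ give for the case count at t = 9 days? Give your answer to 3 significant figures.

≈ 24,200 cases

A = (134000 − 3620)/3620 = 36.01657
P(9) = 134000 / (1 + 36.01657·e^(−0.23·9)) = 134000 / (1 + 36.01657·0.126186)
= 134000 / 5.54478 ≈ 24166.88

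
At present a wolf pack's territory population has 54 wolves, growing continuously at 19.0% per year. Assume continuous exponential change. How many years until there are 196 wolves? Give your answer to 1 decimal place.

196 = 54 · e^(0.19·t)
t = ln(196/54) / 0.19 = ln(3.62963) / 0.19 = 1.28913 / 0.19

t ≈ 6.8 years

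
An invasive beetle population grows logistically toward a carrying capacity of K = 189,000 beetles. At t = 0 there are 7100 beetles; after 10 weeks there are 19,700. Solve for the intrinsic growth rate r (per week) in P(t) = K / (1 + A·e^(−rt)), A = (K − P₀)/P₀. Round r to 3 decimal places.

A = (189000 − 7100)/7100 = 25.61972
19700 = 189000/(1 + 25.61972·e^(−r·10)) → e^(−10r) = (9.59391 − 1)/25.61972 = 0.335441
r = −ln(0.335441)/10 = 1.09231/10

r ≈ 0.109 per week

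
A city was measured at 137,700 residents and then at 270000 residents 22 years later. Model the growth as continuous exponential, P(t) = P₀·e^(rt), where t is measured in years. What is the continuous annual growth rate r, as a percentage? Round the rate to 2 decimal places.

270000 = 137700 · e^(r·22)
e^(22r) = 270000/137700 = 1.96078
r = ln(1.96078) / 22 = 0.67334 / 22

r ≈ 3.06% per year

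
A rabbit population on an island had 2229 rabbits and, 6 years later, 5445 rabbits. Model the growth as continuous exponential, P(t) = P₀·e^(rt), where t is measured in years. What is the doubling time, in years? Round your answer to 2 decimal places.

doubling time ≈ 4.66 years

r = ln(5445/2229) / 6 = ln(2.4428) / 6 ≈ 0.148857 per year
doubling time = ln 2 / |r| = 0.69315 / 0.148857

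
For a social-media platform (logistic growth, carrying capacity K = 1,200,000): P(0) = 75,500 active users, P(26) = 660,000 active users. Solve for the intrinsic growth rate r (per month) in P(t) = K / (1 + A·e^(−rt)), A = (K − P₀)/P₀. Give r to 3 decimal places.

r ≈ 0.112 per month

A = (1200000 − 75500)/75500 = 14.89404
660000 = 1200000/(1 + 14.89404·e^(−r·26)) → e^(−26r) = (1.81818 − 1)/14.89404 = 0.054934
r = −ln(0.054934)/26 = 2.90163/26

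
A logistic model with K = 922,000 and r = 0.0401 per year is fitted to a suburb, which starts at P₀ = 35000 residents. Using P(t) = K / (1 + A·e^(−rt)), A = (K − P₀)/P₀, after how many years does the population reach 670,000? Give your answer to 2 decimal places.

t ≈ 105.00 years

A = (922000 − 35000)/35000 = 25.34286
670000 = 922000/(1 + 25.34286·e^(−0.0401t)) → 1 + 25.34286·e^(−0.0401t) = 1.37612
e^(−0.0401t) = 0.014841 → t = ln(67.37982)/0.0401 = 4.21035/0.0401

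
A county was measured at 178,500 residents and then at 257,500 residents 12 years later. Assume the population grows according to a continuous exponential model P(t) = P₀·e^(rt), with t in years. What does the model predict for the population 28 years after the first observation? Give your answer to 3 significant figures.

r = ln(257500/178500) / 12 ≈ 0.030536 per year
P(28) = 178500 · e^(0.030536·28) = 178500 · 2.35139 ≈ 419722.82

≈ 420,000 residents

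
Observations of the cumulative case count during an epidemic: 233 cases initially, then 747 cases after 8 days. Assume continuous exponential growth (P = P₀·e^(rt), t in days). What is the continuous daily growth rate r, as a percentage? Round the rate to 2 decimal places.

r ≈ 14.56% per day

747 = 233 · e^(r·8)
e^(8r) = 747/233 = 3.20601
r = ln(3.20601) / 8 = 1.16503 / 8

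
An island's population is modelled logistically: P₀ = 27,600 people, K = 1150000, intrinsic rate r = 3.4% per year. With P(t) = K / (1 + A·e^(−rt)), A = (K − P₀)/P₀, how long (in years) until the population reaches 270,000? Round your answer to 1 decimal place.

A = (1150000 − 27600)/27600 = 40.66667
270000 = 1150000/(1 + 40.66667·e^(−0.034t)) → 1 + 40.66667·e^(−0.034t) = 4.25926
e^(−0.034t) = 0.080146 → t = ln(12.47727)/0.034 = 2.52391/0.034

t ≈ 74.2 years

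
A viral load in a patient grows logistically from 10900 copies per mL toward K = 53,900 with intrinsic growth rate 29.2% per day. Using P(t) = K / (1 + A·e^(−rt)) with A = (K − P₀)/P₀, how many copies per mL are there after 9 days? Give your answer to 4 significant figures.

≈ 41,950 copies per mL

A = (53900 − 10900)/10900 = 3.94495
P(9) = 53900 / (1 + 3.94495·e^(−0.292·9)) = 53900 / (1 + 3.94495·0.072223)
= 53900 / 1.28492 ≈ 41948.28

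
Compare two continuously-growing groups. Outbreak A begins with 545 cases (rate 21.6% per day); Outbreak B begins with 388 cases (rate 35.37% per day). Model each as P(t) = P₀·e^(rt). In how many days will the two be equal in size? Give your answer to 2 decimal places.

545·e^(0.216t) = 388·e^(0.3537t)
545/388 = e^((0.3537 − 0.216)t) → ln(1.40464) = 0.1377·t
t = 0.33978 / 0.1377

t ≈ 2.47 days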